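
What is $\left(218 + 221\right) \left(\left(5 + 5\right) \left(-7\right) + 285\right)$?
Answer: $94385$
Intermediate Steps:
$\left(218 + 221\right) \left(\left(5 + 5\right) \left(-7\right) + 285\right) = 439 \left(10 \left(-7\right) + 285\right) = 439 \left(-70 + 285\right) = 439 \cdot 215 = 94385$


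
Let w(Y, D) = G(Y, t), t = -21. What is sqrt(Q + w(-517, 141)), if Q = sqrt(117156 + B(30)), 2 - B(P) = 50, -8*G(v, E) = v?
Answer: sqrt(1034 + 96*sqrt(3253))/4 ≈ 20.170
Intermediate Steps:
G(v, E) = -v/8
B(P) = -48 (B(P) = 2 - 1*50 = 2 - 50 = -48)
w(Y, D) = -Y/8
Q = 6*sqrt(3253) (Q = sqrt(117156 - 48) = sqrt(117108) = 6*sqrt(3253) ≈ 342.21)
sqrt(Q + w(-517, 141)) = sqrt(6*sqrt(3253) - 1/8*(-517)) = sqrt(6*sqrt(3253) + 517/8) = sqrt(517/8 + 6*sqrt(3253))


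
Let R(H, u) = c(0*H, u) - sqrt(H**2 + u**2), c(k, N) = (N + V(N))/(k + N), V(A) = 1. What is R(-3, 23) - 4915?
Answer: -113021/23 - sqrt(538) ≈ -4937.1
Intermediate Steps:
c(k, N) = (1 + N)/(N + k) (c(k, N) = (N + 1)/(k + N) = (1 + N)/(N + k))
R(H, u) = -sqrt(H**2 + u**2) + (1 + u)/u (R(H, u) = (1 + u)/(u + 0*H) - sqrt(H**2 + u**2) = (1 + u)/(u + 0) - sqrt(H**2 + u**2) = (1 + u)/u - sqrt(H**2 + u**2) = -sqrt(H**2 + u**2) + (1 + u)/u)
R(-3, 23) - 4915 = (1 + 1/23 - sqrt((-3)**2 + 23**2)) - 4915 = (1 + 1/23 - sqrt(9 + 529)) - 4915 = (1 + 1/23 - sqrt(538)) - 4915 = (24/23 - sqrt(538)) - 4915 = -113021/23 - sqrt(538)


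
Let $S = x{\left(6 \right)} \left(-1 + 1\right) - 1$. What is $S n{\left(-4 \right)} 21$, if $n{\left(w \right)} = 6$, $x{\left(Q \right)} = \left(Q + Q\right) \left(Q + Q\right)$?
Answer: $-126$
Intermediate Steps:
$x{\left(Q \right)} = 4 Q^{2}$ ($x{\left(Q \right)} = 2 Q 2 Q = 4 Q^{2}$)
$S = -1$ ($S = 4 \cdot 6^{2} \left(-1 + 1\right) - 1 = 4 \cdot 36 \cdot 0 - 1 = 144 \cdot 0 - 1 = 0 - 1 = -1$)
$S n{\left(-4 \right)} 21 = \left(-1\right) 6 \cdot 21 = \left(-6\right) 21 = -126$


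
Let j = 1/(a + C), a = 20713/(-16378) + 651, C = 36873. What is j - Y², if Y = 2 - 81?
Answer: -3835390051141/614547359 ≈ -6241.0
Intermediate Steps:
a = 10641365/16378 (a = 20713*(-1/16378) + 651 = -20713/16378 + 651 = 10641365/16378 ≈ 649.74)
Y = -79
j = 16378/614547359 (j = 1/(10641365/16378 + 36873) = 1/(614547359/16378) = 16378/614547359 ≈ 2.6650e-5)
j - Y² = 16378/614547359 - 1*(-79)² = 16378/614547359 - 1*6241 = 16378/614547359 - 6241 = -3835390051141/614547359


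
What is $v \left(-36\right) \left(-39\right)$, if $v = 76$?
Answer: $106704$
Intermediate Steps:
$v \left(-36\right) \left(-39\right) = 76 \left(-36\right) \left(-39\right) = \left(-2736\right) \left(-39\right) = 106704$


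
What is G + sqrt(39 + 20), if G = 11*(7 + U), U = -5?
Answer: 22 + sqrt(59) ≈ 29.681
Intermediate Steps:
G = 22 (G = 11*(7 - 5) = 11*2 = 22)
G + sqrt(39 + 20) = 22 + sqrt(39 + 20) = 22 + sqrt(59)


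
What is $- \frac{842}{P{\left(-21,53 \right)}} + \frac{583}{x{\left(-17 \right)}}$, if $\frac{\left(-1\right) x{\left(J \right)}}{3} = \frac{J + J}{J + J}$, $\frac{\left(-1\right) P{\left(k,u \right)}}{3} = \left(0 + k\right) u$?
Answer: $- \frac{649721}{3339} \approx -194.59$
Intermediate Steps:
$P{\left(k,u \right)} = - 3 k u$ ($P{\left(k,u \right)} = - 3 \left(0 + k\right) u = - 3 k u$)
$x{\left(J \right)} = -3$ ($x{\left(J \right)} = - 3 \frac{J + J}{J + J} = - 3 \frac{2 J}{2 J} = - 3 \cdot 2 J \frac{1}{2 J} = \left(-3\right) 1 = -3$)
$- \frac{842}{P{\left(-21,53 \right)}} + \frac{583}{x{\left(-17 \right)}} = - \frac{842}{\left(-3\right) \left(-21\right) 53} + \frac{583}{-3} = - \frac{842}{3339} + 583 \left(- \frac{1}{3}\right) = \left(-842\right) \frac{1}{3339} - \frac{583}{3} = - \frac{842}{3339} - \frac{583}{3} = - \frac{649721}{3339}$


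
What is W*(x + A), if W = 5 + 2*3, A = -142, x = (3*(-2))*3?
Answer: -1760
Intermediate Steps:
x = -18 (x = -6*3 = -18)
W = 11 (W = 5 + 6 = 11)
W*(x + A) = 11*(-18 - 142) = 11*(-160) = -1760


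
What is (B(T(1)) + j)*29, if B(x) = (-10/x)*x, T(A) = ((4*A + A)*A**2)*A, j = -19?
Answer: -841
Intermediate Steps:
T(A) = 5*A**4 (T(A) = ((5*A)*A**2)*A = (5*A**3)*A = 5*A**4)
B(x) = -10
(B(T(1)) + j)*29 = (-10 - 19)*29 = -29*29 = -841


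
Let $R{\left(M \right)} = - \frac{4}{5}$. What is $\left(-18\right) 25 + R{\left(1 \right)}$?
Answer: $- \frac{2254}{5} \approx -450.8$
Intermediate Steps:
$R{\left(M \right)} = - \frac{4}{5}$ ($R{\left(M \right)} = \left(-4\right) \frac{1}{5} = - \frac{4}{5}$)
$\left(-18\right) 25 + R{\left(1 \right)} = \left(-18\right) 25 - \frac{4}{5} = -450 - \frac{4}{5} = - \frac{2254}{5}$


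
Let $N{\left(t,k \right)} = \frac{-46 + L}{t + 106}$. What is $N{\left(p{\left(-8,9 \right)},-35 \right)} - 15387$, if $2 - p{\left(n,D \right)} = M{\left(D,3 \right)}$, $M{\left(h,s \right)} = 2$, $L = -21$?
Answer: $- \frac{1631089}{106} \approx -15388.0$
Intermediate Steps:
$p{\left(n,D \right)} = 0$ ($p{\left(n,D \right)} = 2 - 2 = 0$)
$N{\left(t,k \right)} = - \frac{67}{106 + t}$ ($N{\left(t,k \right)} = \frac{-46 - 21}{t + 106} = - \frac{67}{106 + t}$)
$N{\left(p{\left(-8,9 \right)},-35 \right)} - 15387 = - \frac{67}{106 + 0} - 15387 = - \frac{67}{106} - 15387 = - \frac{1631089}{106}$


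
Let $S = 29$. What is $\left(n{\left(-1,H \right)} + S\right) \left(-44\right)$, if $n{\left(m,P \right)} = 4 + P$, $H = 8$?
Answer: $-1804$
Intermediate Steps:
$\left(n{\left(-1,H \right)} + S\right) \left(-44\right) = \left(\left(4 + 8\right) + 29\right) \left(-44\right) = \left(12 + 29\right) \left(-44\right) = 41 \left(-44\right) = -1804$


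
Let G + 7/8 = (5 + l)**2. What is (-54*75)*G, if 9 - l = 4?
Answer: -1605825/4 ≈ -4.0146e+5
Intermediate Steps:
l = 5 (l = 9 - 1*4 = 9 - 4 = 5)
G = 793/8 (G = -7/8 + (5 + 5)**2 = -7/8 + 10**2 = -7/8 + 100 = 793/8 ≈ 99.125)
(-54*75)*G = -54*75*(793/8) = -4050*793/8 = -1605825/4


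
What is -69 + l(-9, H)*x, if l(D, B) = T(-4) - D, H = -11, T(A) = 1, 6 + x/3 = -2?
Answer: -309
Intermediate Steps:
x = -24 (x = -18 + 3*(-2) = -18 - 6 = -24)
l(D, B) = 1 - D
-69 + l(-9, H)*x = -69 + (1 - 1*(-9))*(-24) = -69 + (1 + 9)*(-24) = -69 + 10*(-24) = -69 - 240 = -309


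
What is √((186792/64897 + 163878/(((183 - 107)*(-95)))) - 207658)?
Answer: I*√31575232665427866310/12330430 ≈ 455.72*I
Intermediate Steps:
√((186792/64897 + 163878/(((183 - 107)*(-95)))) - 207658) = √((186792*(1/64897) + 163878/((76*(-95)))) - 207658) = √((186792/64897 + 163878/(-7220)) - 207658) = √((186792/64897 + 163878*(-1/7220)) - 207658) = √((186792/64897 - 81939/3610) - 207658) = √(-4643276163/234278170 - 207658) = √(-48654379502023/234278170) = I*√31575232665427866310/12330430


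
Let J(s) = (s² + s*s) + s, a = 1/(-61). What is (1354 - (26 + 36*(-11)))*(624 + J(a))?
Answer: 4002860780/3721 ≈ 1.0757e+6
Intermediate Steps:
a = -1/61 ≈ -0.016393
J(s) = s + 2*s² (J(s) = (s² + s²) + s = 2*s² + s = s + 2*s²)
(1354 - (26 + 36*(-11)))*(624 + J(a)) = (1354 - (26 + 36*(-11)))*(624 - (1 + 2*(-1/61))/61) = (1354 - (26 - 396))*(624 - (1 - 2/61)/61) = (1354 - 1*(-370))*(624 - 1/61*59/61) = (1354 + 370)*(624 - 59/3721) = 1724*(2321845/3721) = 4002860780/3721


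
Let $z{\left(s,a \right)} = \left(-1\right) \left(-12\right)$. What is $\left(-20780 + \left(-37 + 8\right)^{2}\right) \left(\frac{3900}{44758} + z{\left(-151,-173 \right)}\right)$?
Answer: $- \frac{5393459622}{22379} \approx -2.4101 \cdot 10^{5}$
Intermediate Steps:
$z{\left(s,a \right)} = 12$
$\left(-20780 + \left(-37 + 8\right)^{2}\right) \left(\frac{3900}{44758} + z{\left(-151,-173 \right)}\right) = \left(-20780 + \left(-37 + 8\right)^{2}\right) \left(\frac{3900}{44758} + 12\right) = \left(-20780 + \left(-29\right)^{2}\right) \left(3900 \cdot \frac{1}{44758} + 12\right) = \left(-20780 + 841\right) \left(\frac{1950}{22379} + 12\right) = \left(-19939\right) \frac{270498}{22379} = - \frac{5393459622}{22379}$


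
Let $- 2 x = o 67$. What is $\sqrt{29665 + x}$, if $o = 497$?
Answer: $\frac{\sqrt{52062}}{2} \approx 114.09$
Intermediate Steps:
$x = - \frac{33299}{2}$ ($x = - \frac{497 \cdot 67}{2} = \left(- \frac{1}{2}\right) 33299 = - \frac{33299}{2} \approx -16650.0$)
$\sqrt{29665 + x} = \sqrt{29665 - \frac{33299}{2}} = \sqrt{\frac{26031}{2}} = \frac{\sqrt{52062}}{2}$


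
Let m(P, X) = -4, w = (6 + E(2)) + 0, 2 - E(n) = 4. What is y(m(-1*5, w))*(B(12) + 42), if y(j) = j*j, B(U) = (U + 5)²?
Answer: 5296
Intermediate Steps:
E(n) = -2 (E(n) = 2 - 1*4 = 2 - 4 = -2)
B(U) = (5 + U)²
w = 4 (w = (6 - 2) + 0 = 4 + 0 = 4)
y(j) = j²
y(m(-1*5, w))*(B(12) + 42) = (-4)²*((5 + 12)² + 42) = 16*(17² + 42) = 16*(289 + 42) = 16*331 = 5296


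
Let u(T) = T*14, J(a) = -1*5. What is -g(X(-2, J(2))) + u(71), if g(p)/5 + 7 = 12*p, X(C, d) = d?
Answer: 1329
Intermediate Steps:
J(a) = -5
g(p) = -35 + 60*p (g(p) = -35 + 5*(12*p) = -35 + 60*p)
u(T) = 14*T
-g(X(-2, J(2))) + u(71) = -(-35 + 60*(-5)) + 14*71 = -(-35 - 300) + 994 = -1*(-335) + 994 = 335 + 994 = 1329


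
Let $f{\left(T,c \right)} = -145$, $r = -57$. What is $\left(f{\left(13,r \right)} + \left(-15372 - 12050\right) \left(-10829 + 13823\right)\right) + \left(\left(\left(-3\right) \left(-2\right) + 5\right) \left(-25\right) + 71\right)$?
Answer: $-82101817$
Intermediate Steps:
$\left(f{\left(13,r \right)} + \left(-15372 - 12050\right) \left(-10829 + 13823\right)\right) + \left(\left(\left(-3\right) \left(-2\right) + 5\right) \left(-25\right) + 71\right) = \left(-145 + \left(-15372 - 12050\right) \left(-10829 + 13823\right)\right) + \left(\left(\left(-3\right) \left(-2\right) + 5\right) \left(-25\right) + 71\right) = \left(-145 - 82101468\right) + \left(\left(6 + 5\right) \left(-25\right) + 71\right) = \left(-145 - 82101468\right) + \left(11 \left(-25\right) + 71\right) = -82101613 + \left(-275 + 71\right) = -82101613 - 204 = -82101817$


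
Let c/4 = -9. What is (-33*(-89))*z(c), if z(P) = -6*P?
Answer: 634392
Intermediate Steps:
c = -36 (c = 4*(-9) = -36)
(-33*(-89))*z(c) = (-33*(-89))*(-6*(-36)) = 2937*216 = 634392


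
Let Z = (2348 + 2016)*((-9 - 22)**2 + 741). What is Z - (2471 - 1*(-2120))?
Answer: 7422937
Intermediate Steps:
Z = 7427528 (Z = 4364*((-31)**2 + 741) = 4364*(961 + 741) = 4364*1702 = 7427528)
Z - (2471 - 1*(-2120)) = 7427528 - (2471 - 1*(-2120)) = 7427528 - (2471 + 2120) = 7427528 - 1*4591 = 7427528 - 4591 = 7422937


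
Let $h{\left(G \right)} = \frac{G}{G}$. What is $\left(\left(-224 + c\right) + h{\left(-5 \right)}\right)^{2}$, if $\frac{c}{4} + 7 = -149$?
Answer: $717409$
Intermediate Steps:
$c = -624$ ($c = -28 + 4 \left(-149\right) = -28 - 596 = -624$)
$h{\left(G \right)} = 1$
$\left(\left(-224 + c\right) + h{\left(-5 \right)}\right)^{2} = \left(\left(-224 - 624\right) + 1\right)^{2} = \left(-848 + 1\right)^{2} = \left(-847\right)^{2} = 717409$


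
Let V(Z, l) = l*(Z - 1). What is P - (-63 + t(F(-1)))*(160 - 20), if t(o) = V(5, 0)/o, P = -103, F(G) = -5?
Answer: 8717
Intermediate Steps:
V(Z, l) = l*(-1 + Z)
t(o) = 0 (t(o) = (0*(-1 + 5))/o = (0*4)/o = 0/o = 0)
P - (-63 + t(F(-1)))*(160 - 20) = -103 - (-63 + 0)*(160 - 20) = -103 - (-63)*140 = -103 - 1*(-8820) = -103 + 8820 = 8717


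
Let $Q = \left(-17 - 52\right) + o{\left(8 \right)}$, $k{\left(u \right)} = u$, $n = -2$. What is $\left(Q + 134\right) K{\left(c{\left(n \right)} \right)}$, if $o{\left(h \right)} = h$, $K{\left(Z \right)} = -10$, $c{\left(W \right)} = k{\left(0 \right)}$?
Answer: $-730$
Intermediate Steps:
$c{\left(W \right)} = 0$
$Q = -61$ ($Q = \left(-17 - 52\right) + 8 = -69 + 8 = -61$)
$\left(Q + 134\right) K{\left(c{\left(n \right)} \right)} = \left(-61 + 134\right) \left(-10\right) = 73 \left(-10\right) = -730$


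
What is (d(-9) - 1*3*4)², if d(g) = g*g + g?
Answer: 3600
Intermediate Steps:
d(g) = g + g² (d(g) = g² + g = g + g²)
(d(-9) - 1*3*4)² = (-9*(1 - 9) - 1*3*4)² = (-9*(-8) - 3*4)² = (72 - 12)² = 60² = 3600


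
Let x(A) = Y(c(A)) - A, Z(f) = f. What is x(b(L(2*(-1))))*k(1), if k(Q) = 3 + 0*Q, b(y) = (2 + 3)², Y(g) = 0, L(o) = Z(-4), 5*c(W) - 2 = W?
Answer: -75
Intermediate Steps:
c(W) = ⅖ + W/5
L(o) = -4
b(y) = 25 (b(y) = 5² = 25)
k(Q) = 3 (k(Q) = 3 + 0 = 3)
x(A) = -A (x(A) = 0 - A = -A)
x(b(L(2*(-1))))*k(1) = -1*25*3 = -25*3 = -75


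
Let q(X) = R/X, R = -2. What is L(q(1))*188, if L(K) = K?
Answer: -376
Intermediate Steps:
q(X) = -2/X
L(q(1))*188 = -2/1*188 = -2*1*188 = -2*188 = -376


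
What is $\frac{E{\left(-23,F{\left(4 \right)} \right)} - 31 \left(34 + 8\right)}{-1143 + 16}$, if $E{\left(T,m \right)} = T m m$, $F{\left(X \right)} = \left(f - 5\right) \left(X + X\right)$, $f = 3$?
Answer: $\frac{7190}{1127} \approx 6.3798$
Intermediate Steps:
$F{\left(X \right)} = - 4 X$ ($F{\left(X \right)} = \left(3 - 5\right) \left(X + X\right) = - 2 \cdot 2 X = - 4 X$)
$E{\left(T,m \right)} = T m^{2}$
$\frac{E{\left(-23,F{\left(4 \right)} \right)} - 31 \left(34 + 8\right)}{-1143 + 16} = \frac{- 23 \left(\left(-4\right) 4\right)^{2} - 31 \left(34 + 8\right)}{-1143 + 16} = \frac{- 23 \left(-16\right)^{2} - 1302}{-1127} = \left(\left(-23\right) 256 - 1302\right) \left(- \frac{1}{1127}\right) = \left(-5888 - 1302\right) \left(- \frac{1}{1127}\right) = \left(-7190\right) \left(- \frac{1}{1127}\right) = \frac{7190}{1127}$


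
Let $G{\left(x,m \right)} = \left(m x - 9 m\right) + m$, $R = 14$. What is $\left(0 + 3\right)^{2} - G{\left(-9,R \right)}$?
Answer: $247$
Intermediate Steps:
$G{\left(x,m \right)} = - 8 m + m x$ ($G{\left(x,m \right)} = \left(- 9 m + m x\right) + m = - 8 m + m x$)
$\left(0 + 3\right)^{2} - G{\left(-9,R \right)} = \left(0 + 3\right)^{2} - 14 \left(-8 - 9\right) = 3^{2} - 14 \left(-17\right) = 9 - -238 = 9 + 238 = 247$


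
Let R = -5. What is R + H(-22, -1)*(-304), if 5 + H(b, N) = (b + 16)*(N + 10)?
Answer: 17931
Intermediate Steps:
H(b, N) = -5 + (10 + N)*(16 + b) (H(b, N) = -5 + (b + 16)*(N + 10) = -5 + (16 + b)*(10 + N) = -5 + (10 + N)*(16 + b))
R + H(-22, -1)*(-304) = -5 + (155 + 10*(-22) + 16*(-1) - 1*(-22))*(-304) = -5 + (155 - 220 - 16 + 22)*(-304) = -5 - 59*(-304) = -5 + 17936 = 17931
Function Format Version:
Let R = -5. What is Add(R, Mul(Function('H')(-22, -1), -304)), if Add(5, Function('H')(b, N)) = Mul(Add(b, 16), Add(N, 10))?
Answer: 17931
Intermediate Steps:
Function('H')(b, N) = Add(-5, Mul(Add(10, N), Add(16, b))) (Function('H')(b, N) = Add(-5, Mul(Add(b, 16), Add(N, 10))) = Add(-5, Mul(Add(16, b), Add(10, N))) = Add(-5, Mul(Add(10, N), Add(16, b))))
Add(R, Mul(Function('H')(-22, -1), -304)) = Add(-5, Mul(Add(155, Mul(10, -22), Mul(16, -1), Mul(-1, -22)), -304)) = Add(-5, Mul(Add(155, -220, -16, 22), -304)) = Add(-5, Mul(-59, -304)) = Add(-5, 17936) = 17931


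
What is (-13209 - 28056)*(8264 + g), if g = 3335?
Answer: -478632735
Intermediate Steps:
(-13209 - 28056)*(8264 + g) = (-13209 - 28056)*(8264 + 3335) = -41265*11599 = -478632735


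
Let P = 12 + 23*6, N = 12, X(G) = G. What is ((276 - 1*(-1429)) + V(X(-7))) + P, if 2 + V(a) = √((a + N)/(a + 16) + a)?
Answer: 1853 + I*√58/3 ≈ 1853.0 + 2.5386*I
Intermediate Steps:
P = 150 (P = 12 + 138 = 150)
V(a) = -2 + √(a + (12 + a)/(16 + a)) (V(a) = -2 + √((a + 12)/(a + 16) + a) = -2 + √((12 + a)/(16 + a) + a) = -2 + √(a + (12 + a)/(16 + a)))
((276 - 1*(-1429)) + V(X(-7))) + P = ((276 - 1*(-1429)) + (-2 + √((12 - 7 - 7*(16 - 7))/(16 - 7)))) + 150 = ((276 + 1429) + (-2 + √((12 - 7 - 7*9)/9))) + 150 = (1705 + (-2 + √((12 - 7 - 63)/9))) + 150 = (1705 + (-2 + √((⅑)*(-58)))) + 150 = (1705 + (-2 + √(-58/9))) + 150 = (1705 + (-2 + I*√58/3)) + 150 = (1703 + I*√58/3) + 150 = 1853 + I*√58/3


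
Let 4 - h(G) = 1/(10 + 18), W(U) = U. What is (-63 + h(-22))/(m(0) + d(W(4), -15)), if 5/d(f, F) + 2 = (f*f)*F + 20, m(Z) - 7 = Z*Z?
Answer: -183483/21686 ≈ -8.4609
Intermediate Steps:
h(G) = 111/28 (h(G) = 4 - 1/(10 + 18) = 4 - 1/28 = 111/28)
m(Z) = 7 + Z² (m(Z) = 7 + Z*Z = 7 + Z²)
d(f, F) = 5/(18 + F*f²) (d(f, F) = 5/(-2 + ((f*f)*F + 20)) = 5/(-2 + (f²*F + 20)) = 5/(-2 + (F*f² + 20)) = 5/(-2 + (20 + F*f²)) = 5/(18 + F*f²))
(-63 + h(-22))/(m(0) + d(W(4), -15)) = (-63 + 111/28)/((7 + 0²) + 5/(18 - 15*4²)) = -1653/(28*((7 + 0) + 5/(18 - 15*16))) = -1653/(28*(7 + 5/(18 - 240))) = -1653/(28*(7 + 5/(-222))) = -1653/(28*(7 + 5*(-1/222))) = -1653/(28*(7 - 5/222)) = -1653/(28*1549/222) = -1653/28*222/1549 = -183483/21686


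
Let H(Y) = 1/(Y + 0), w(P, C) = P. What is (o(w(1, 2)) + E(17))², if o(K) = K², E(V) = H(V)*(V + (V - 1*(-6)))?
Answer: 3249/289 ≈ 11.242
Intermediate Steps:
H(Y) = 1/Y
E(V) = (6 + 2*V)/V (E(V) = (V + (V - 1*(-6)))/V = (V + (V + 6))/V = (V + (6 + V))/V = (6 + 2*V)/V)
(o(w(1, 2)) + E(17))² = (1² + (2 + 6/17))² = (1 + (2 + 6*(1/17)))² = (1 + (2 + 6/17))² = (1 + 40/17)² = (57/17)² = 3249/289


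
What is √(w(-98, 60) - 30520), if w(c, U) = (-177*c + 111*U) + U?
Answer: I*√6454 ≈ 80.337*I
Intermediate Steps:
w(c, U) = -177*c + 112*U
√(w(-98, 60) - 30520) = √((-177*(-98) + 112*60) - 30520) = √((17346 + 6720) - 30520) = √(24066 - 30520) = √(-6454) = I*√6454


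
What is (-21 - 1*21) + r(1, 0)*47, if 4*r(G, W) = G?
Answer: -121/4 ≈ -30.250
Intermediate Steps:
r(G, W) = G/4
(-21 - 1*21) + r(1, 0)*47 = (-21 - 1*21) + ((¼)*1)*47 = (-21 - 21) + (¼)*47 = -42 + 47/4 = -121/4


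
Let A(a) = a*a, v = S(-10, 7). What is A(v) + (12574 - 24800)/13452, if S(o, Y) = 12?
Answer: 962431/6726 ≈ 143.09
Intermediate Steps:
v = 12
A(a) = a²
A(v) + (12574 - 24800)/13452 = 12² + (12574 - 24800)/13452 = 144 - 12226*1/13452 = 144 - 6113/6726 = 962431/6726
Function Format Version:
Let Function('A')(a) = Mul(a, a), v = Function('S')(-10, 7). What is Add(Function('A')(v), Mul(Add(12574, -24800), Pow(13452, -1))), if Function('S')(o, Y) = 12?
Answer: Rational(962431, 6726) ≈ 143.09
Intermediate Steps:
v = 12
Function('A')(a) = Pow(a, 2)
Add(Function('A')(v), Mul(Add(12574, -24800), Pow(13452, -1))) = Add(Pow(12, 2), Mul(Add(12574, -24800), Pow(13452, -1))) = Add(144, Mul(-12226, Rational(1, 13452))) = Add(144, Rational(-6113, 6726)) = Rational(962431, 6726)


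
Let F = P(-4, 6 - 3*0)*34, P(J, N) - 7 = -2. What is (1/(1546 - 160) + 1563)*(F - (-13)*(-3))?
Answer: 283787789/1386 ≈ 2.0475e+5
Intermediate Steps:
P(J, N) = 5 (P(J, N) = 7 - 2 = 5)
F = 170 (F = 5*34 = 170)
(1/(1546 - 160) + 1563)*(F - (-13)*(-3)) = (1/(1546 - 160) + 1563)*(170 - (-13)*(-3)) = (1/1386 + 1563)*(170 - 1*39) = (1/1386 + 1563)*(170 - 39) = (2166319/1386)*131 = 283787789/1386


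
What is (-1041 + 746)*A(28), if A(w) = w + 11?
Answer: -11505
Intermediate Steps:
A(w) = 11 + w
(-1041 + 746)*A(28) = (-1041 + 746)*(11 + 28) = -295*39 = -11505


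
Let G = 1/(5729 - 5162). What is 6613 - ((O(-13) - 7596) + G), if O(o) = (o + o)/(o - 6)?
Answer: 153058796/10773 ≈ 14208.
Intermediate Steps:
G = 1/567 ≈ 0.0017637
O(o) = 2*o/(-6 + o) (O(o) = (2*o)/(-6 + o) = 2*o/(-6 + o))
6613 - ((O(-13) - 7596) + G) = 6613 - ((2*(-13)/(-6 - 13) - 7596) + 1/567) = 6613 - ((2*(-13)/(-19) - 7596) + 1/567) = 6613 - ((2*(-13)*(-1/19) - 7596) + 1/567) = 6613 - ((26/19 - 7596) + 1/567) = 6613 - (-144298/19 + 1/567) = 6613 - 1*(-81816947/10773) = 6613 + 81816947/10773 = 153058796/10773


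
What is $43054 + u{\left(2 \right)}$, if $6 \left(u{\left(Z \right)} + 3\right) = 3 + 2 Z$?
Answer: $\frac{258313}{6} \approx 43052.0$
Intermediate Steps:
$u{\left(Z \right)} = - \frac{5}{2} + \frac{Z}{3}$ ($u{\left(Z \right)} = -3 + \frac{3 + 2 Z}{6} = -3 + \left(\frac{1}{2} + \frac{Z}{3}\right) = - \frac{5}{2} + \frac{Z}{3}$)
$43054 + u{\left(2 \right)} = 43054 + \left(- \frac{5}{2} + \frac{1}{3} \cdot 2\right) = 43054 + \left(- \frac{5}{2} + \frac{2}{3}\right) = 43054 - \frac{11}{6} = \frac{258313}{6}$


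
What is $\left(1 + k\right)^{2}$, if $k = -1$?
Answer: $0$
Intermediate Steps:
$\left(1 + k\right)^{2} = \left(1 - 1\right)^{2} = 0^{2} = 0$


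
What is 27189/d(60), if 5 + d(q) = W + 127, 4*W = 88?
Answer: 3021/16 ≈ 188.81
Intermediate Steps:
W = 22 (W = (¼)*88 = 22)
d(q) = 144 (d(q) = -5 + (22 + 127) = -5 + 149 = 144)
27189/d(60) = 27189/144 = 27189*(1/144) = 3021/16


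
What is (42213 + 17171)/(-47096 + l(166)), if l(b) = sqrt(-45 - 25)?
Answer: -199767776/158430949 - 29692*I*sqrt(70)/1109016643 ≈ -1.2609 - 0.000224*I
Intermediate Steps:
l(b) = I*sqrt(70) (l(b) = sqrt(-70) = I*sqrt(70))
(42213 + 17171)/(-47096 + l(166)) = (42213 + 17171)/(-47096 + I*sqrt(70)) = 59384/(-47096 + I*sqrt(70))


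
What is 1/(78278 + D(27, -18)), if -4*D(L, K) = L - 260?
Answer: 4/313345 ≈ 1.2765e-5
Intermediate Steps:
D(L, K) = 65 - L/4 (D(L, K) = -(L - 260)/4 = -(-260 + L)/4 = 65 - L/4)
1/(78278 + D(27, -18)) = 1/(78278 + (65 - 1/4*27)) = 1/(78278 + (65 - 27/4)) = 1/(78278 + 233/4) = 1/(313345/4) = 4/313345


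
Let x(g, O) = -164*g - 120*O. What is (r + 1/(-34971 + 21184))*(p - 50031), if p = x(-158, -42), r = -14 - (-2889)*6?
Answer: -4555890417281/13787 ≈ -3.3045e+8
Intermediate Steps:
r = 17320 (r = -14 - 107*(-162) = -14 + 17334 = 17320)
p = 30952 (p = -164*(-158) - 120*(-42) = 25912 + 5040 = 30952)
(r + 1/(-34971 + 21184))*(p - 50031) = (17320 + 1/(-34971 + 21184))*(30952 - 50031) = (17320 + 1/(-13787))*(-19079) = (17320 - 1/13787)*(-19079) = (238790839/13787)*(-19079) = -4555890417281/13787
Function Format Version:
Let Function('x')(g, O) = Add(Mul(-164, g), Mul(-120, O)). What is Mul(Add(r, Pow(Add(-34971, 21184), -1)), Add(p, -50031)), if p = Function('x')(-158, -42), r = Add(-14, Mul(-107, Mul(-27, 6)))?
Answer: Rational(-4555890417281, 13787) ≈ -3.3045e+8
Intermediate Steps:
r = 17320 (r = Add(-14, Mul(-107, -162)) = Add(-14, 17334) = 17320)
p = 30952 (p = Add(Mul(-164, -158), Mul(-120, -42)) = Add(25912, 5040) = 30952)
Mul(Add(r, Pow(Add(-34971, 21184), -1)), Add(p, -50031)) = Mul(Add(17320, Pow(Add(-34971, 21184), -1)), Add(30952, -50031)) = Mul(Add(17320, Pow(-13787, -1)), -19079) = Mul(Add(17320, Rational(-1, 13787)), -19079) = Mul(Rational(238790839, 13787), -19079) = Rational(-4555890417281, 13787)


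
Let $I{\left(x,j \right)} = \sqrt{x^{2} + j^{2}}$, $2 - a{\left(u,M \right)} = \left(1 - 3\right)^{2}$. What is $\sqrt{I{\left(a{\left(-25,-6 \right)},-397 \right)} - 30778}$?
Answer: $\sqrt{-30778 + \sqrt{157613}} \approx 174.3 i$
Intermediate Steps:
$a{\left(u,M \right)} = -2$ ($a{\left(u,M \right)} = 2 - \left(1 - 3\right)^{2} = 2 - \left(-2\right)^{2} = 2 - 4 = -2$)
$I{\left(x,j \right)} = \sqrt{j^{2} + x^{2}}$
$\sqrt{I{\left(a{\left(-25,-6 \right)},-397 \right)} - 30778} = \sqrt{\sqrt{\left(-397\right)^{2} + \left(-2\right)^{2}} - 30778} = \sqrt{\sqrt{157609 + 4} - 30778} = \sqrt{\sqrt{157613} - 30778} = \sqrt{-30778 + \sqrt{157613}}$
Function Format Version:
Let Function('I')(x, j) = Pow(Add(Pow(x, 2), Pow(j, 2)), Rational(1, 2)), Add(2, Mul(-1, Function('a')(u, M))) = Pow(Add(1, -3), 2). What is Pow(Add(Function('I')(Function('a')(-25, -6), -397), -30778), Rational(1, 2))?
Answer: Pow(Add(-30778, Pow(157613, Rational(1, 2))), Rational(1, 2)) ≈ Mul(174.30, I)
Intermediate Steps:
Function('a')(u, M) = -2 (Function('a')(u, M) = Add(2, Mul(-1, Pow(Add(1, -3), 2))) = Add(2, Mul(-1, Pow(-2, 2))) = Add(2, Mul(-1, 4)) = Add(2, -4) = -2)
Function('I')(x, j) = Pow(Add(Pow(j, 2), Pow(x, 2)), Rational(1, 2))
Pow(Add(Function('I')(Function('a')(-25, -6), -397), -30778), Rational(1, 2)) = Pow(Add(Pow(Add(Pow(-397, 2), Pow(-2, 2)), Rational(1, 2)), -30778), Rational(1, 2)) = Pow(Add(Pow(Add(157609, 4), Rational(1, 2)), -30778), Rational(1, 2)) = Pow(Add(Pow(157613, Rational(1, 2)), -30778), Rational(1, 2)) = Pow(Add(-30778, Pow(157613, Rational(1, 2))), Rational(1, 2))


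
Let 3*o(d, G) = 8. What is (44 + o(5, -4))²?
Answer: 19600/9 ≈ 2177.8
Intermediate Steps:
o(d, G) = 8/3 (o(d, G) = (⅓)*8 = 8/3)
(44 + o(5, -4))² = (44 + 8/3)² = (140/3)² = 19600/9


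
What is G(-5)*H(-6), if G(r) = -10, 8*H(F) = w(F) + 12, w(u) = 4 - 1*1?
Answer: -75/4 ≈ -18.750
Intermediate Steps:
w(u) = 3 (w(u) = 4 - 1 = 3)
H(F) = 15/8 (H(F) = (3 + 12)/8 = (⅛)*15 = 15/8)
G(-5)*H(-6) = -10*15/8 = -75/4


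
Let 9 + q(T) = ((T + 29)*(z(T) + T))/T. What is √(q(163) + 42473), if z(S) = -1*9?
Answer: 20*√2832614/163 ≈ 206.51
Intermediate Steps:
z(S) = -9
q(T) = -9 + (-9 + T)*(29 + T)/T (q(T) = -9 + ((T + 29)*(-9 + T))/T = -9 + ((29 + T)*(-9 + T))/T = -9 + ((-9 + T)*(29 + T))/T = -9 + (-9 + T)*(29 + T)/T)
√(q(163) + 42473) = √((11 + 163 - 261/163) + 42473) = √(28101/163 + 42473) = √(6951200/163) = 20*√2832614/163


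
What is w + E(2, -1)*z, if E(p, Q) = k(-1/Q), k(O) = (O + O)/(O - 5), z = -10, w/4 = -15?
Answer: -55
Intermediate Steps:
w = -60 (w = 4*(-15) = -60)
k(O) = 2*O/(-5 + O) (k(O) = (2*O)/(-5 + O) = 2*O/(-5 + O))
E(p, Q) = -2/(Q*(-5 - 1/Q)) (E(p, Q) = 2*(-1/Q)/(-5 - 1/Q) = -2/(Q*(-5 - 1/Q)))
w + E(2, -1)*z = -60 + (2/(1 + 5*(-1)))*(-10) = -60 + (2/(1 - 5))*(-10) = -60 + (2/(-4))*(-10) = -60 + (2*(-¼))*(-10) = -60 - ½*(-10) = -60 + 5 = -55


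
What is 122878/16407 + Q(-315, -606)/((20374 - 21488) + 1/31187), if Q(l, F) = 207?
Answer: 4163147610763/570017195019 ≈ 7.3036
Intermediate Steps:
122878/16407 + Q(-315, -606)/((20374 - 21488) + 1/31187) = 122878/16407 + 207/((20374 - 21488) + 1/31187) = 122878*(1/16407) + 207/(-1114 + 1/31187) = 122878/16407 + 207/(-34742317/31187) = 122878/16407 + 207*(-31187/34742317) = 122878/16407 - 6455709/34742317 = 4163147610763/570017195019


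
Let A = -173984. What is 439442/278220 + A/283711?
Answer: 38134350391/39467037210 ≈ 0.96623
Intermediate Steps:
439442/278220 + A/283711 = 439442/278220 - 173984/283711 = 439442*(1/278220) - 173984*1/283711 = 219721/139110 - 173984/283711 = 38134350391/39467037210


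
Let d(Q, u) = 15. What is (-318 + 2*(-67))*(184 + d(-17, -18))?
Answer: -89948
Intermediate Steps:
(-318 + 2*(-67))*(184 + d(-17, -18)) = (-318 + 2*(-67))*(184 + 15) = (-318 - 134)*199 = -452*199 = -89948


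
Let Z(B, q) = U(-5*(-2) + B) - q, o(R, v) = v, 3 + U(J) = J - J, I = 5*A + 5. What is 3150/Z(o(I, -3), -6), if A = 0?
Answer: 1050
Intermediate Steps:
I = 5 (I = 5*0 + 5 = 0 + 5 = 5)
U(J) = -3 (U(J) = -3 + (J - J) = -3 + 0 = -3)
Z(B, q) = -3 - q
3150/Z(o(I, -3), -6) = 3150/(-3 - 1*(-6)) = 3150/(-3 + 6) = 3150/3 = 3150*(1/3) = 1050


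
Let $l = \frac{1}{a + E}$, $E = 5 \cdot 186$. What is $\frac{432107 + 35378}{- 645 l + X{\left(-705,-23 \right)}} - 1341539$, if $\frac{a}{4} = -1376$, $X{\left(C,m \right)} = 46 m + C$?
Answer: $- \frac{10819392501253}{8063317} \approx -1.3418 \cdot 10^{6}$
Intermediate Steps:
$E = 930$
$X{\left(C,m \right)} = C + 46 m$
$a = -5504$ ($a = 4 \left(-1376\right) = -5504$)
$l = - \frac{1}{4574}$ ($l = \frac{1}{-5504 + 930} = \frac{1}{-4574} = - \frac{1}{4574} \approx -0.00021863$)
$\frac{432107 + 35378}{- 645 l + X{\left(-705,-23 \right)}} - 1341539 = \frac{432107 + 35378}{\left(-645\right) \left(- \frac{1}{4574}\right) + \left(-705 + 46 \left(-23\right)\right)} - 1341539 = \frac{467485}{\frac{645}{4574} - 1763} - 1341539 = \frac{467485}{- \frac{8063317}{4574}} - 1341539 = 467485 \left(- \frac{4574}{8063317}\right) - 1341539 = - \frac{2138276390}{8063317} - 1341539 = - \frac{10819392501253}{8063317}$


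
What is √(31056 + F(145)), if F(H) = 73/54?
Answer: √10062582/18 ≈ 176.23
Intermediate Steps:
F(H) = 73/54 (F(H) = 73*(1/54) = 73/54)
√(31056 + F(145)) = √(31056 + 73/54) = √(1677097/54) = √10062582/18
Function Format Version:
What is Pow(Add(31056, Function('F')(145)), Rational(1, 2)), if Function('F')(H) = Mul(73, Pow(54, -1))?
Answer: Mul(Rational(1, 18), Pow(10062582, Rational(1, 2))) ≈ 176.23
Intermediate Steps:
Function('F')(H) = Rational(73, 54) (Function('F')(H) = Mul(73, Rational(1, 54)) = Rational(73, 54))
Pow(Add(31056, Function('F')(145)), Rational(1, 2)) = Pow(Add(31056, Rational(73, 54)), Rational(1, 2)) = Pow(Rational(1677097, 54), Rational(1, 2)) = Mul(Rational(1, 18), Pow(10062582, Rational(1, 2)))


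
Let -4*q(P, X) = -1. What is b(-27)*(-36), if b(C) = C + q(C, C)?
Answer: 963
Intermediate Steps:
q(P, X) = ¼ (q(P, X) = -¼*(-1) = ¼)
b(C) = ¼ + C (b(C) = C + ¼ = ¼ + C)
b(-27)*(-36) = (¼ - 27)*(-36) = -107/4*(-36) = 963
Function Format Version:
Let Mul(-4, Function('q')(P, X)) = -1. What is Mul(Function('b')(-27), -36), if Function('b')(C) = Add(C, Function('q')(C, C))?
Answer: 963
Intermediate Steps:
Function('q')(P, X) = Rational(1, 4) (Function('q')(P, X) = Mul(Rational(-1, 4), -1) = Rational(1, 4))
Function('b')(C) = Add(Rational(1, 4), C) (Function('b')(C) = Add(C, Rational(1, 4)) = Add(Rational(1, 4), C))
Mul(Function('b')(-27), -36) = Mul(Add(Rational(1, 4), -27), -36) = Mul(Rational(-107, 4), -36) = 963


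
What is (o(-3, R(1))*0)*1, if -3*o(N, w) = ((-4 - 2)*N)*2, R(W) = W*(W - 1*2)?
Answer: 0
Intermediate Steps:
R(W) = W*(-2 + W) (R(W) = W*(W - 2) = W*(-2 + W))
o(N, w) = 4*N (o(N, w) = -(-4 - 2)*N*2/3 = -(-6*N)*2/3 = -(-4)*N = 4*N)
(o(-3, R(1))*0)*1 = ((4*(-3))*0)*1 = -12*0*1 = 0*1 = 0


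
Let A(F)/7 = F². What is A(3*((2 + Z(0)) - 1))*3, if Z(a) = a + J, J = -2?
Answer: 189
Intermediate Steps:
Z(a) = -2 + a (Z(a) = a - 2 = -2 + a)
A(F) = 7*F²
A(3*((2 + Z(0)) - 1))*3 = (7*(3*((2 + (-2 + 0)) - 1))²)*3 = (7*(3*((2 - 2) - 1))²)*3 = (7*(3*(0 - 1))²)*3 = (7*(3*(-1))²)*3 = (7*(-3)²)*3 = (7*9)*3 = 63*3 = 189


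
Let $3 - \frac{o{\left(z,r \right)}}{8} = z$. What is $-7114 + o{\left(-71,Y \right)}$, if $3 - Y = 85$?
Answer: $-6522$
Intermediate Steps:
$Y = -82$ ($Y = 3 - 85 = -82$)
$o{\left(z,r \right)} = 24 - 8 z$
$-7114 + o{\left(-71,Y \right)} = -7114 + \left(24 - -568\right) = -7114 + \left(24 + 568\right) = -7114 + 592 = -6522$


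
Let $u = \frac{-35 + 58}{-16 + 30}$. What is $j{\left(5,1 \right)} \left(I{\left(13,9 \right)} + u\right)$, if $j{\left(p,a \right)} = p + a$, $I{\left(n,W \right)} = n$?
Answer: $\frac{615}{7} \approx 87.857$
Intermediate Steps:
$u = \frac{23}{14} \approx 1.6429$
$j{\left(p,a \right)} = a + p$
$j{\left(5,1 \right)} \left(I{\left(13,9 \right)} + u\right) = \left(1 + 5\right) \left(13 + \frac{23}{14}\right) = 6 \cdot \frac{205}{14} = \frac{615}{7}$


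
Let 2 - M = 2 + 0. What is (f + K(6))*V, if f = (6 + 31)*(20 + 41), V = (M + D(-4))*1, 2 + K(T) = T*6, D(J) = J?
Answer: -9164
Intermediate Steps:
M = 0 (M = 2 - (2 + 0) = 2 - 1*2 = 2 - 2 = 0)
K(T) = -2 + 6*T (K(T) = -2 + T*6 = -2 + 6*T)
V = -4 (V = (0 - 4)*1 = -4*1 = -4)
f = 2257 (f = 37*61 = 2257)
(f + K(6))*V = (2257 + (-2 + 6*6))*(-4) = (2257 + (-2 + 36))*(-4) = (2257 + 34)*(-4) = 2291*(-4) = -9164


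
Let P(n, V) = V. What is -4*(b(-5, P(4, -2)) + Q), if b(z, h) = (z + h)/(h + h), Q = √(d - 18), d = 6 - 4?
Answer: -7 - 16*I ≈ -7.0 - 16.0*I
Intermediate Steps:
d = 2
Q = 4*I (Q = √(2 - 18) = √(-16) = 4*I ≈ 4.0*I)
b(z, h) = (h + z)/(2*h) (b(z, h) = (h + z)/((2*h)) = (h + z)*(1/(2*h)) = (h + z)/(2*h))
-4*(b(-5, P(4, -2)) + Q) = -4*((½)*(-2 - 5)/(-2) + 4*I) = -4*((½)*(-½)*(-7) + 4*I) = -4*(7/4 + 4*I) = -7 - 16*I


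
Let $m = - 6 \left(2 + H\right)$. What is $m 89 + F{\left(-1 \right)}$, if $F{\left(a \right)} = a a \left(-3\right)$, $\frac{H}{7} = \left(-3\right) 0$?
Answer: $-1071$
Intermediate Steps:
$H = 0$ ($H = 7 \left(\left(-3\right) 0\right) = 7 \cdot 0 = 0$)
$m = -12$ ($m = - 6 \left(2 + 0\right) = \left(-6\right) 2 = -12$)
$F{\left(a \right)} = - 3 a^{2}$ ($F{\left(a \right)} = a^{2} \left(-3\right) = - 3 a^{2}$)
$m 89 + F{\left(-1 \right)} = \left(-12\right) 89 - 3 \left(-1\right)^{2} = -1068 - 3 = -1071$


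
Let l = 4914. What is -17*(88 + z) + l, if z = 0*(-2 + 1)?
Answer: 3418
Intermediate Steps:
z = 0 (z = 0*(-1) = 0)
-17*(88 + z) + l = -17*(88 + 0) + 4914 = -17*88 + 4914 = -1496 + 4914 = 3418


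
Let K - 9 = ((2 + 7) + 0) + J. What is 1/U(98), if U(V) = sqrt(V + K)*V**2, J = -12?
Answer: sqrt(26)/499408 ≈ 1.0210e-5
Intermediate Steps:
K = 6 (K = 9 + (((2 + 7) + 0) - 12) = 9 + ((9 + 0) - 12) = 9 + (9 - 12) = 9 - 3 = 6)
U(V) = V**2*sqrt(6 + V) (U(V) = sqrt(V + 6)*V**2 = sqrt(6 + V)*V**2 = V**2*sqrt(6 + V))
1/U(98) = 1/(98**2*sqrt(6 + 98)) = 1/(9604*sqrt(104)) = 1/(9604*(2*sqrt(26))) = 1/(19208*sqrt(26)) = sqrt(26)/499408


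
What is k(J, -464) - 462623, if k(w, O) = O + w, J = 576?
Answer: -462511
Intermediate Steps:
k(J, -464) - 462623 = (-464 + 576) - 462623 = 112 - 462623 = -462511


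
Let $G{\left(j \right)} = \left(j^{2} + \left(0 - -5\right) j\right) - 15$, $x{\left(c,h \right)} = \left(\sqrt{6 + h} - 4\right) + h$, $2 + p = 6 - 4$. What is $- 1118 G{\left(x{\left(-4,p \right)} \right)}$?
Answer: $14534 + 3354 \sqrt{6} \approx 22750.0$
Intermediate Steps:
$p = 0$ ($p = -2 + \left(6 - 4\right) = -2 + 2 = 0$)
$x{\left(c,h \right)} = -4 + h + \sqrt{6 + h}$ ($x{\left(c,h \right)} = \left(-4 + \sqrt{6 + h}\right) + h = -4 + h + \sqrt{6 + h}$)
$G{\left(j \right)} = -15 + j^{2} + 5 j$ ($G{\left(j \right)} = \left(j^{2} + \left(0 + 5\right) j\right) - 15 = \left(j^{2} + 5 j\right) - 15 = -15 + j^{2} + 5 j$)
$- 1118 G{\left(x{\left(-4,p \right)} \right)} = - 1118 \left(-15 + \left(-4 + 0 + \sqrt{6 + 0}\right)^{2} + 5 \left(-4 + 0 + \sqrt{6 + 0}\right)\right) = - 1118 \left(-15 + \left(-4 + 0 + \sqrt{6}\right)^{2} + 5 \left(-4 + 0 + \sqrt{6}\right)\right) = - 1118 \left(-15 + \left(-4 + \sqrt{6}\right)^{2} + 5 \left(-4 + \sqrt{6}\right)\right) = - 1118 \left(-15 + \left(-4 + \sqrt{6}\right)^{2} - \left(20 - 5 \sqrt{6}\right)\right) = - 1118 \left(-35 + \left(-4 + \sqrt{6}\right)^{2} + 5 \sqrt{6}\right) = 39130 - 5590 \sqrt{6} - 1118 \left(-4 + \sqrt{6}\right)^{2}$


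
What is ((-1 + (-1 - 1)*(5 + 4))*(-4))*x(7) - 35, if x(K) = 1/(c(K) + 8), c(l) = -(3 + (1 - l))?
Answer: -309/11 ≈ -28.091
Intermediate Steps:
c(l) = -4 + l (c(l) = -(4 - l) = -4 + l)
x(K) = 1/(4 + K) (x(K) = 1/((-4 + K) + 8) = 1/(4 + K))
((-1 + (-1 - 1)*(5 + 4))*(-4))*x(7) - 35 = ((-1 + (-1 - 1)*(5 + 4))*(-4))/(4 + 7) - 35 = ((-1 - 2*9)*(-4))/11 - 35 = ((-1 - 18)*(-4))*(1/11) - 35 = -19*(-4)*(1/11) - 35 = 76*(1/11) - 35 = 76/11 - 35 = -309/11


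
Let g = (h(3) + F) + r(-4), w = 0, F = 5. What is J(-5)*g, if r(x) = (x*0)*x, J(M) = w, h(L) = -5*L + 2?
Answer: 0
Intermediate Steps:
h(L) = 2 - 5*L
J(M) = 0
r(x) = 0 (r(x) = 0*x = 0)
g = -8 (g = ((2 - 5*3) + 5) + 0 = ((2 - 15) + 5) + 0 = (-13 + 5) + 0 = -8 + 0 = -8)
J(-5)*g = 0*(-8) = 0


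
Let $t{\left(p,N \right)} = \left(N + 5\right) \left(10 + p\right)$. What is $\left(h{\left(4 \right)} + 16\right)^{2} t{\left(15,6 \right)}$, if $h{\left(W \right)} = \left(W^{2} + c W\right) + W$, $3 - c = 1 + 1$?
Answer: $440000$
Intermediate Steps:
$c = 1$ ($c = 3 - \left(1 + 1\right) = 3 - 2 = 1$)
$t{\left(p,N \right)} = \left(5 + N\right) \left(10 + p\right)$
$h{\left(W \right)} = W^{2} + 2 W$ ($h{\left(W \right)} = \left(W^{2} + 1 W\right) + W = \left(W^{2} + W\right) + W = \left(W + W^{2}\right) + W = W^{2} + 2 W$)
$\left(h{\left(4 \right)} + 16\right)^{2} t{\left(15,6 \right)} = \left(4 \left(2 + 4\right) + 16\right)^{2} \left(50 + 5 \cdot 15 + 10 \cdot 6 + 6 \cdot 15\right) = \left(4 \cdot 6 + 16\right)^{2} \left(50 + 75 + 60 + 90\right) = \left(24 + 16\right)^{2} \cdot 275 = 40^{2} \cdot 275 = 1600 \cdot 275 = 440000$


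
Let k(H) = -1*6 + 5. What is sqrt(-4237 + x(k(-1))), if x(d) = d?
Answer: I*sqrt(4238) ≈ 65.1*I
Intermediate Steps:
k(H) = -1 (k(H) = -6 + 5 = -1)
sqrt(-4237 + x(k(-1))) = sqrt(-4237 - 1) = sqrt(-4238) = I*sqrt(4238)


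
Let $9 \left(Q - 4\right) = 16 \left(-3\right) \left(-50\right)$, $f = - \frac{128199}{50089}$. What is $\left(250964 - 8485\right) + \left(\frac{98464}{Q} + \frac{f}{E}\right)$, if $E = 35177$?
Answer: $\frac{2995190169757952}{12333865271} \approx 2.4284 \cdot 10^{5}$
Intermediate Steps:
$f = - \frac{128199}{50089}$ ($f = \left(-128199\right) \frac{1}{50089} = - \frac{128199}{50089} \approx -2.5594$)
$Q = \frac{812}{3}$ ($Q = 4 + \frac{16 \left(-3\right) \left(-50\right)}{9} = 4 + \frac{\left(-48\right) \left(-50\right)}{9} = 4 + \frac{1}{9} \cdot 2400 = 4 + \frac{800}{3} = \frac{812}{3} \approx 270.67$)
$\left(250964 - 8485\right) + \left(\frac{98464}{Q} + \frac{f}{E}\right) = \left(250964 - 8485\right) + \left(\frac{98464}{\frac{812}{3}} - \frac{128199}{50089 \cdot 35177}\right) = 242479 + \left(98464 \cdot \frac{3}{812} - \frac{128199}{1761980753}\right) = 242479 + \left(\frac{73848}{203} - \frac{128199}{1761980753}\right) = 242479 + \frac{4486852711143}{12333865271} = \frac{2995190169757952}{12333865271}$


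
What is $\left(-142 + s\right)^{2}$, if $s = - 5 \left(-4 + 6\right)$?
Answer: $23104$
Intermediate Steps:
$s = -10$ ($s = \left(-5\right) 2 = -10$)
$\left(-142 + s\right)^{2} = \left(-142 - 10\right)^{2} = \left(-152\right)^{2} = 23104$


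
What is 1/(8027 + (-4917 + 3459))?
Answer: 1/6569 ≈ 0.00015223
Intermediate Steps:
1/(8027 + (-4917 + 3459)) = 1/(8027 - 1458) = 1/6569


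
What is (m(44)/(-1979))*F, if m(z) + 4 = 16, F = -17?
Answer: 204/1979 ≈ 0.10308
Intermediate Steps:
m(z) = 12 (m(z) = -4 + 16 = 12)
(m(44)/(-1979))*F = (12/(-1979))*(-17) = (12*(-1/1979))*(-17) = -12/1979*(-17) = 204/1979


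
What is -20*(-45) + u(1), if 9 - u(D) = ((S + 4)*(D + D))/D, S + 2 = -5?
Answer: 915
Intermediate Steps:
S = -7 (S = -2 - 5 = -7)
u(D) = 15 (u(D) = 9 - (-7 + 4)*(D + D)/D = 9 - (-6*D)/D = 9 - 1*(-6) = 9 + 6 = 15)
-20*(-45) + u(1) = -20*(-45) + 15 = 900 + 15 = 915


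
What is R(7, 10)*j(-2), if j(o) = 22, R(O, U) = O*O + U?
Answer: 1298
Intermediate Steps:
R(O, U) = U + O**2 (R(O, U) = O**2 + U = U + O**2)
R(7, 10)*j(-2) = (10 + 7**2)*22 = (10 + 49)*22 = 59*22 = 1298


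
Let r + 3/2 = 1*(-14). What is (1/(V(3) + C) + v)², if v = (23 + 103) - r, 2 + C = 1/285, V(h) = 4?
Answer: 26296838569/1304164 ≈ 20164.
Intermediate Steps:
r = -31/2 (r = -3/2 + 1*(-14) = -3/2 - 14 = -31/2 ≈ -15.500)
C = -569/285 (C = -2 + 1/285 = -569/285 ≈ -1.9965)
v = 283/2 (v = (23 + 103) - 1*(-31/2) = 126 + 31/2 = 283/2 ≈ 141.50)
(1/(V(3) + C) + v)² = (1/(4 - 569/285) + 283/2)² = (1/(571/285) + 283/2)² = (285/571 + 283/2)² = (162163/1142)² = 26296838569/1304164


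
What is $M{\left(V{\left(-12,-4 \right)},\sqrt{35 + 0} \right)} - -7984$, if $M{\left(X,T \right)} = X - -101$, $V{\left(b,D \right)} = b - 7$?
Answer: $8066$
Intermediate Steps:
$V{\left(b,D \right)} = -7 + b$
$M{\left(X,T \right)} = 101 + X$ ($M{\left(X,T \right)} = X + 101 = 101 + X$)
$M{\left(V{\left(-12,-4 \right)},\sqrt{35 + 0} \right)} - -7984 = \left(101 - 19\right) - -7984 = \left(101 - 19\right) + 7984 = 82 + 7984 = 8066$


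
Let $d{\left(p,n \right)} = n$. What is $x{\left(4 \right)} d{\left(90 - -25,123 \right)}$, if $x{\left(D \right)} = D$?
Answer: $492$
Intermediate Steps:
$x{\left(4 \right)} d{\left(90 - -25,123 \right)} = 4 \cdot 123 = 492$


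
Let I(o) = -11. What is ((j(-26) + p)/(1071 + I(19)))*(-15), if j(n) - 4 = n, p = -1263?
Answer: 3855/212 ≈ 18.184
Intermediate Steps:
j(n) = 4 + n
((j(-26) + p)/(1071 + I(19)))*(-15) = (((4 - 26) - 1263)/(1071 - 11))*(-15) = ((-22 - 1263)/1060)*(-15) = -1285*1/1060*(-15) = -257/212*(-15) = 3855/212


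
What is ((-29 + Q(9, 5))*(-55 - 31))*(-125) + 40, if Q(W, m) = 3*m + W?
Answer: -53710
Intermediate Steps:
Q(W, m) = W + 3*m
((-29 + Q(9, 5))*(-55 - 31))*(-125) + 40 = ((-29 + (9 + 3*5))*(-55 - 31))*(-125) + 40 = ((-29 + (9 + 15))*(-86))*(-125) + 40 = ((-29 + 24)*(-86))*(-125) + 40 = -5*(-86)*(-125) + 40 = 430*(-125) + 40 = -53750 + 40 = -53710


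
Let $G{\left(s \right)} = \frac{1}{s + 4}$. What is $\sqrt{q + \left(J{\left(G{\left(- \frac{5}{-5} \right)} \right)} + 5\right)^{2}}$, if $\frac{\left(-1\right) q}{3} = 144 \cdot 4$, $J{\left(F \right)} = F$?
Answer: $\frac{2 i \sqrt{10631}}{5} \approx 41.243 i$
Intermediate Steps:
$G{\left(s \right)} = \frac{1}{4 + s}$
$q = -1728$ ($q = - 3 \cdot 144 \cdot 4 = \left(-3\right) 576 = -1728$)
$\sqrt{q + \left(J{\left(G{\left(- \frac{5}{-5} \right)} \right)} + 5\right)^{2}} = \sqrt{-1728 + \left(\frac{1}{4 - \frac{5}{-5}} + 5\right)^{2}} = \sqrt{-1728 + \left(\frac{1}{4 - -1} + 5\right)^{2}} = \sqrt{-1728 + \left(\frac{1}{4 + 1} + 5\right)^{2}} = \sqrt{-1728 + \left(\frac{1}{5} + 5\right)^{2}} = \sqrt{-1728 + \left(\frac{26}{5}\right)^{2}} = \sqrt{-1728 + \frac{676}{25}} = \sqrt{- \frac{42524}{25}} = \frac{2 i \sqrt{10631}}{5}$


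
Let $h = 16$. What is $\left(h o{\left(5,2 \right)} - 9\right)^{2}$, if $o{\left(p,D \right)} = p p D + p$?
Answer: $758641$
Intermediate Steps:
$o{\left(p,D \right)} = p + D p^{2}$ ($o{\left(p,D \right)} = p^{2} D + p = D p^{2} + p = p + D p^{2}$)
$\left(h o{\left(5,2 \right)} - 9\right)^{2} = \left(16 \cdot 5 \left(1 + 2 \cdot 5\right) - 9\right)^{2} = \left(16 \cdot 5 \left(1 + 10\right) - 9\right)^{2} = \left(16 \cdot 5 \cdot 11 - 9\right)^{2} = \left(16 \cdot 55 - 9\right)^{2} = \left(880 - 9\right)^{2} = 871^{2} = 758641$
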